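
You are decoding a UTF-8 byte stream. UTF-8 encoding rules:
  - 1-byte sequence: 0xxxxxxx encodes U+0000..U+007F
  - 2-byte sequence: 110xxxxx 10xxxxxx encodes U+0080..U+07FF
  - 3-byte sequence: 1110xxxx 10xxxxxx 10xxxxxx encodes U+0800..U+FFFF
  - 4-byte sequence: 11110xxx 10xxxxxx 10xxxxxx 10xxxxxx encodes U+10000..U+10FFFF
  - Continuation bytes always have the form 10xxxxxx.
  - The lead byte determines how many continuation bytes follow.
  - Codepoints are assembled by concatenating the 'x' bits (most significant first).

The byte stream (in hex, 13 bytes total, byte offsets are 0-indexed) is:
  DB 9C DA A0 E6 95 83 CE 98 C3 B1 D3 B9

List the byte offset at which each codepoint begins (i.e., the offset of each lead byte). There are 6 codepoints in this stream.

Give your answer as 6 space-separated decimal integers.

Byte[0]=DB: 2-byte lead, need 1 cont bytes. acc=0x1B
Byte[1]=9C: continuation. acc=(acc<<6)|0x1C=0x6DC
Completed: cp=U+06DC (starts at byte 0)
Byte[2]=DA: 2-byte lead, need 1 cont bytes. acc=0x1A
Byte[3]=A0: continuation. acc=(acc<<6)|0x20=0x6A0
Completed: cp=U+06A0 (starts at byte 2)
Byte[4]=E6: 3-byte lead, need 2 cont bytes. acc=0x6
Byte[5]=95: continuation. acc=(acc<<6)|0x15=0x195
Byte[6]=83: continuation. acc=(acc<<6)|0x03=0x6543
Completed: cp=U+6543 (starts at byte 4)
Byte[7]=CE: 2-byte lead, need 1 cont bytes. acc=0xE
Byte[8]=98: continuation. acc=(acc<<6)|0x18=0x398
Completed: cp=U+0398 (starts at byte 7)
Byte[9]=C3: 2-byte lead, need 1 cont bytes. acc=0x3
Byte[10]=B1: continuation. acc=(acc<<6)|0x31=0xF1
Completed: cp=U+00F1 (starts at byte 9)
Byte[11]=D3: 2-byte lead, need 1 cont bytes. acc=0x13
Byte[12]=B9: continuation. acc=(acc<<6)|0x39=0x4F9
Completed: cp=U+04F9 (starts at byte 11)

Answer: 0 2 4 7 9 11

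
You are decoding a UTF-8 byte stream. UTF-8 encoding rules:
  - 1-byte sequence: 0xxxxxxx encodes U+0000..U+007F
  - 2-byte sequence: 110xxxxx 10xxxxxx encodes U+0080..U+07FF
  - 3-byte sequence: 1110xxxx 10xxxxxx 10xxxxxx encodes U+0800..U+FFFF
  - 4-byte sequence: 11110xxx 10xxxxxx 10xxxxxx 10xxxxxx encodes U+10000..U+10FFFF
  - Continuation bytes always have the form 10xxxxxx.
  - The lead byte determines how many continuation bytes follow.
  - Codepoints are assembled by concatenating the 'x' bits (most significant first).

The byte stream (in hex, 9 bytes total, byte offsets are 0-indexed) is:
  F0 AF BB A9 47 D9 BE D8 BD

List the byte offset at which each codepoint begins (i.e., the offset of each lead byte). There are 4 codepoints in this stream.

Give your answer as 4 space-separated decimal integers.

Byte[0]=F0: 4-byte lead, need 3 cont bytes. acc=0x0
Byte[1]=AF: continuation. acc=(acc<<6)|0x2F=0x2F
Byte[2]=BB: continuation. acc=(acc<<6)|0x3B=0xBFB
Byte[3]=A9: continuation. acc=(acc<<6)|0x29=0x2FEE9
Completed: cp=U+2FEE9 (starts at byte 0)
Byte[4]=47: 1-byte ASCII. cp=U+0047
Byte[5]=D9: 2-byte lead, need 1 cont bytes. acc=0x19
Byte[6]=BE: continuation. acc=(acc<<6)|0x3E=0x67E
Completed: cp=U+067E (starts at byte 5)
Byte[7]=D8: 2-byte lead, need 1 cont bytes. acc=0x18
Byte[8]=BD: continuation. acc=(acc<<6)|0x3D=0x63D
Completed: cp=U+063D (starts at byte 7)

Answer: 0 4 5 7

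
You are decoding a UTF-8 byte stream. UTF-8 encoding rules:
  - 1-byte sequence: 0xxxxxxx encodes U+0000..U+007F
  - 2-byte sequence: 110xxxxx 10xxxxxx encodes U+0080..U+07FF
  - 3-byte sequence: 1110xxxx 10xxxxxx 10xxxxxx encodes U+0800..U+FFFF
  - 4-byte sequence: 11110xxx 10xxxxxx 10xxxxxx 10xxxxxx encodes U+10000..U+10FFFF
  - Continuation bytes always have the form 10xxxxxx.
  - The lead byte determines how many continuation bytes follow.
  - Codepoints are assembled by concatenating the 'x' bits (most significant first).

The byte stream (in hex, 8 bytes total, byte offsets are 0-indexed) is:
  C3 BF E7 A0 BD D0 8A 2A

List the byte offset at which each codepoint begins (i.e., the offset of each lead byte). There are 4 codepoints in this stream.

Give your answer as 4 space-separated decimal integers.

Answer: 0 2 5 7

Derivation:
Byte[0]=C3: 2-byte lead, need 1 cont bytes. acc=0x3
Byte[1]=BF: continuation. acc=(acc<<6)|0x3F=0xFF
Completed: cp=U+00FF (starts at byte 0)
Byte[2]=E7: 3-byte lead, need 2 cont bytes. acc=0x7
Byte[3]=A0: continuation. acc=(acc<<6)|0x20=0x1E0
Byte[4]=BD: continuation. acc=(acc<<6)|0x3D=0x783D
Completed: cp=U+783D (starts at byte 2)
Byte[5]=D0: 2-byte lead, need 1 cont bytes. acc=0x10
Byte[6]=8A: continuation. acc=(acc<<6)|0x0A=0x40A
Completed: cp=U+040A (starts at byte 5)
Byte[7]=2A: 1-byte ASCII. cp=U+002A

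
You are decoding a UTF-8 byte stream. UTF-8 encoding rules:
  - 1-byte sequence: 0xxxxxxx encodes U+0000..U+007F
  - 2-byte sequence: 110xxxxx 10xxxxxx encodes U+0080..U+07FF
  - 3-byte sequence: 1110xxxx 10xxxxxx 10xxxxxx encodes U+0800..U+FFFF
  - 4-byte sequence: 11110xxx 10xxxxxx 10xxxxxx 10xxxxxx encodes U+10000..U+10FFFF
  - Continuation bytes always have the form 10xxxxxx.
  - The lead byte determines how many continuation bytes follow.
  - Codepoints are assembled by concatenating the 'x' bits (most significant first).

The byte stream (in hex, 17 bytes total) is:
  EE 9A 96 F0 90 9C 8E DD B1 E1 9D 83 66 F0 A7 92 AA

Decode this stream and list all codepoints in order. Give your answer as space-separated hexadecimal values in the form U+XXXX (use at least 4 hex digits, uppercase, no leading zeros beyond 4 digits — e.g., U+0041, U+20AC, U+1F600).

Answer: U+E696 U+1070E U+0771 U+1743 U+0066 U+274AA

Derivation:
Byte[0]=EE: 3-byte lead, need 2 cont bytes. acc=0xE
Byte[1]=9A: continuation. acc=(acc<<6)|0x1A=0x39A
Byte[2]=96: continuation. acc=(acc<<6)|0x16=0xE696
Completed: cp=U+E696 (starts at byte 0)
Byte[3]=F0: 4-byte lead, need 3 cont bytes. acc=0x0
Byte[4]=90: continuation. acc=(acc<<6)|0x10=0x10
Byte[5]=9C: continuation. acc=(acc<<6)|0x1C=0x41C
Byte[6]=8E: continuation. acc=(acc<<6)|0x0E=0x1070E
Completed: cp=U+1070E (starts at byte 3)
Byte[7]=DD: 2-byte lead, need 1 cont bytes. acc=0x1D
Byte[8]=B1: continuation. acc=(acc<<6)|0x31=0x771
Completed: cp=U+0771 (starts at byte 7)
Byte[9]=E1: 3-byte lead, need 2 cont bytes. acc=0x1
Byte[10]=9D: continuation. acc=(acc<<6)|0x1D=0x5D
Byte[11]=83: continuation. acc=(acc<<6)|0x03=0x1743
Completed: cp=U+1743 (starts at byte 9)
Byte[12]=66: 1-byte ASCII. cp=U+0066
Byte[13]=F0: 4-byte lead, need 3 cont bytes. acc=0x0
Byte[14]=A7: continuation. acc=(acc<<6)|0x27=0x27
Byte[15]=92: continuation. acc=(acc<<6)|0x12=0x9D2
Byte[16]=AA: continuation. acc=(acc<<6)|0x2A=0x274AA
Completed: cp=U+274AA (starts at byte 13)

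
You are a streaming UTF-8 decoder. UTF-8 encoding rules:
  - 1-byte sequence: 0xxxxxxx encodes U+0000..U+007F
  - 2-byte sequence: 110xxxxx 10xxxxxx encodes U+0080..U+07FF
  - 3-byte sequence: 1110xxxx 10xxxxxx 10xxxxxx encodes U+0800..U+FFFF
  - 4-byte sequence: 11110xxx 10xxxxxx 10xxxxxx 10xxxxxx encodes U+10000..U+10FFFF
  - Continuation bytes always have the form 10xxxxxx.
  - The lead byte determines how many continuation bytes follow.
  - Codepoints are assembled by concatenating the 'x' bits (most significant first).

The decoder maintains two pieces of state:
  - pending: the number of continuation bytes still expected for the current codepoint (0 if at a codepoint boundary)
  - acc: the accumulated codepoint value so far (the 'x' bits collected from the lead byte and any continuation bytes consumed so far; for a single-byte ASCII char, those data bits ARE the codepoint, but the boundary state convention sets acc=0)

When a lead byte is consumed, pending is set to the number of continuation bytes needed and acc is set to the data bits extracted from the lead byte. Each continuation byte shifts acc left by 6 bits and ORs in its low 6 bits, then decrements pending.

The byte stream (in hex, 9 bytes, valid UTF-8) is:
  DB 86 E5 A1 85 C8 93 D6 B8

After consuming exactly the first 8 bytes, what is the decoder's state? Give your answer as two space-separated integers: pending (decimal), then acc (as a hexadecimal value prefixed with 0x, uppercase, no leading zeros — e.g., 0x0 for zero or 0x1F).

Byte[0]=DB: 2-byte lead. pending=1, acc=0x1B
Byte[1]=86: continuation. acc=(acc<<6)|0x06=0x6C6, pending=0
Byte[2]=E5: 3-byte lead. pending=2, acc=0x5
Byte[3]=A1: continuation. acc=(acc<<6)|0x21=0x161, pending=1
Byte[4]=85: continuation. acc=(acc<<6)|0x05=0x5845, pending=0
Byte[5]=C8: 2-byte lead. pending=1, acc=0x8
Byte[6]=93: continuation. acc=(acc<<6)|0x13=0x213, pending=0
Byte[7]=D6: 2-byte lead. pending=1, acc=0x16

Answer: 1 0x16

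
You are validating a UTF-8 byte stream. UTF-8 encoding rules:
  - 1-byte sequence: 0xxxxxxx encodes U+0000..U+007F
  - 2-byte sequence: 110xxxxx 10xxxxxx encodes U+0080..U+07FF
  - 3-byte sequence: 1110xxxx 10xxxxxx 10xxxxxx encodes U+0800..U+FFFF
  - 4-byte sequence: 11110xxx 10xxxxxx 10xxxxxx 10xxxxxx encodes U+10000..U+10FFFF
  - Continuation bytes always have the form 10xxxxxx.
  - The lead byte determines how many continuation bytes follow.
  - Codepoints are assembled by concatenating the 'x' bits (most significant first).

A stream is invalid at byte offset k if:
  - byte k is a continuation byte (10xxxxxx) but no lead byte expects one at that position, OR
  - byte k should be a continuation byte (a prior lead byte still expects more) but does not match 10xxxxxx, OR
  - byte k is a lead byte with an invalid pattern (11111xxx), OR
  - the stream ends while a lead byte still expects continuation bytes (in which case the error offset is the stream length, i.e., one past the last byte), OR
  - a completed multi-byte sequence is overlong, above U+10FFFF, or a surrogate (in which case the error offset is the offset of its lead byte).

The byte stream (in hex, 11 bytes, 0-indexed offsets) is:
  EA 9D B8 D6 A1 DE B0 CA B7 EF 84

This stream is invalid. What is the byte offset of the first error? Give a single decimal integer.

Byte[0]=EA: 3-byte lead, need 2 cont bytes. acc=0xA
Byte[1]=9D: continuation. acc=(acc<<6)|0x1D=0x29D
Byte[2]=B8: continuation. acc=(acc<<6)|0x38=0xA778
Completed: cp=U+A778 (starts at byte 0)
Byte[3]=D6: 2-byte lead, need 1 cont bytes. acc=0x16
Byte[4]=A1: continuation. acc=(acc<<6)|0x21=0x5A1
Completed: cp=U+05A1 (starts at byte 3)
Byte[5]=DE: 2-byte lead, need 1 cont bytes. acc=0x1E
Byte[6]=B0: continuation. acc=(acc<<6)|0x30=0x7B0
Completed: cp=U+07B0 (starts at byte 5)
Byte[7]=CA: 2-byte lead, need 1 cont bytes. acc=0xA
Byte[8]=B7: continuation. acc=(acc<<6)|0x37=0x2B7
Completed: cp=U+02B7 (starts at byte 7)
Byte[9]=EF: 3-byte lead, need 2 cont bytes. acc=0xF
Byte[10]=84: continuation. acc=(acc<<6)|0x04=0x3C4
Byte[11]: stream ended, expected continuation. INVALID

Answer: 11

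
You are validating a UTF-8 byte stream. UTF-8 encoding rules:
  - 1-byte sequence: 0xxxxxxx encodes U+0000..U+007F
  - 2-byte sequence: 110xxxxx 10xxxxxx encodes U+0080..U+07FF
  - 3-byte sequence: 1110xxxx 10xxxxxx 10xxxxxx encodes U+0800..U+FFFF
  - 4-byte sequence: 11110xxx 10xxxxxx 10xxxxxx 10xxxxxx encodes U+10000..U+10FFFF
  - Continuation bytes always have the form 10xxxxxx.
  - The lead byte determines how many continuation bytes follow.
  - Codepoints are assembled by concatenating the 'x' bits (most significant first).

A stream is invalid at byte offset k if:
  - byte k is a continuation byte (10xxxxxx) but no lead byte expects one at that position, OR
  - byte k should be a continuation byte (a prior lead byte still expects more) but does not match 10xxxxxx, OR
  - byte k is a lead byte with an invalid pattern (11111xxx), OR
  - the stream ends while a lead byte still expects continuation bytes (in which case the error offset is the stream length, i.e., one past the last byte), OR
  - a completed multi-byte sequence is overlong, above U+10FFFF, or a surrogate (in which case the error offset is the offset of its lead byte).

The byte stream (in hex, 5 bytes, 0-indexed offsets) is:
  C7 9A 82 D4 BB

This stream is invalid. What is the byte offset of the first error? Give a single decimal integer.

Answer: 2

Derivation:
Byte[0]=C7: 2-byte lead, need 1 cont bytes. acc=0x7
Byte[1]=9A: continuation. acc=(acc<<6)|0x1A=0x1DA
Completed: cp=U+01DA (starts at byte 0)
Byte[2]=82: INVALID lead byte (not 0xxx/110x/1110/11110)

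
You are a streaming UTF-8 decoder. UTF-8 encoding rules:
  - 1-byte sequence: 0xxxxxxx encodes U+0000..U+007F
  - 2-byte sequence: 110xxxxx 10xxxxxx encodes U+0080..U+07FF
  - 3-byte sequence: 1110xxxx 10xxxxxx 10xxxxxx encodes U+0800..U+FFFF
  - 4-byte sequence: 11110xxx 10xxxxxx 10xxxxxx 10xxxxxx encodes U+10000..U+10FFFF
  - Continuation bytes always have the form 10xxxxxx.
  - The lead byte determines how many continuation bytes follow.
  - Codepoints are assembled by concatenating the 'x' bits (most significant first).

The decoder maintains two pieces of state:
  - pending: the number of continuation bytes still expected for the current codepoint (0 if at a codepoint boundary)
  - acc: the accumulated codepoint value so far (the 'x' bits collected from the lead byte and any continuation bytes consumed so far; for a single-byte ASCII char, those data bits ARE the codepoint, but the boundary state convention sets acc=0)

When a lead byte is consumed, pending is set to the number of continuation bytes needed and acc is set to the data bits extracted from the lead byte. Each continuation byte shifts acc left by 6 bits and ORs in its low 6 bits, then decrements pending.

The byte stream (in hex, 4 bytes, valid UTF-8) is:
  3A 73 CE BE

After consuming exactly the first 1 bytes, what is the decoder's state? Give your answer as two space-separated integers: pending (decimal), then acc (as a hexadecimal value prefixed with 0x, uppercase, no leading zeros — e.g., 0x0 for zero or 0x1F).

Answer: 0 0x0

Derivation:
Byte[0]=3A: 1-byte. pending=0, acc=0x0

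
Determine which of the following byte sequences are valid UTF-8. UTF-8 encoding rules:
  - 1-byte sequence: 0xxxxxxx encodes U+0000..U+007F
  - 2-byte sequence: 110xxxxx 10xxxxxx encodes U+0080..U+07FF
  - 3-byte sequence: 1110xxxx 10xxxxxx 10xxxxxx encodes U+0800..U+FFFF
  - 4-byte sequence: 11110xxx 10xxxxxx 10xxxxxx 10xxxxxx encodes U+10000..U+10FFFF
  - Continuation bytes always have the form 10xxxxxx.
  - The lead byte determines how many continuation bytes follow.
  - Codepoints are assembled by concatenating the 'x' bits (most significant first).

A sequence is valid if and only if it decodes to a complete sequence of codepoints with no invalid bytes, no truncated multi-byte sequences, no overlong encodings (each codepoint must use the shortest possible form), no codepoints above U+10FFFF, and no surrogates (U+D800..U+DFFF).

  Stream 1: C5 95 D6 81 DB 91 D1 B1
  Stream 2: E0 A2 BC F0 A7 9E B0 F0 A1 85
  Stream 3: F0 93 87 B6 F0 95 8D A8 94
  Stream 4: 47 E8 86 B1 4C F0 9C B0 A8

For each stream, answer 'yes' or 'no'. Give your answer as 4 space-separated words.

Stream 1: decodes cleanly. VALID
Stream 2: error at byte offset 10. INVALID
Stream 3: error at byte offset 8. INVALID
Stream 4: decodes cleanly. VALID

Answer: yes no no yes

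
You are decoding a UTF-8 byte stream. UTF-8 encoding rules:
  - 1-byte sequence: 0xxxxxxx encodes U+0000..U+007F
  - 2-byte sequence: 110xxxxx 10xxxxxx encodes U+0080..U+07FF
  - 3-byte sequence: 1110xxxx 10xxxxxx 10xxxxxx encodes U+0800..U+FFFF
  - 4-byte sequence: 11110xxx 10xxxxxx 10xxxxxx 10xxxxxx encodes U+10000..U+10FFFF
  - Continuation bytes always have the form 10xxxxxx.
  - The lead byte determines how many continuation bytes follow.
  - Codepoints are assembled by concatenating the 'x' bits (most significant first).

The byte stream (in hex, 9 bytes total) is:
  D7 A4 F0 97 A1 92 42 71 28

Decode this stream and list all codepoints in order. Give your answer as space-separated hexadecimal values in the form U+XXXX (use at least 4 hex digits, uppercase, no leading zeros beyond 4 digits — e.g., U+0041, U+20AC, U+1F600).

Byte[0]=D7: 2-byte lead, need 1 cont bytes. acc=0x17
Byte[1]=A4: continuation. acc=(acc<<6)|0x24=0x5E4
Completed: cp=U+05E4 (starts at byte 0)
Byte[2]=F0: 4-byte lead, need 3 cont bytes. acc=0x0
Byte[3]=97: continuation. acc=(acc<<6)|0x17=0x17
Byte[4]=A1: continuation. acc=(acc<<6)|0x21=0x5E1
Byte[5]=92: continuation. acc=(acc<<6)|0x12=0x17852
Completed: cp=U+17852 (starts at byte 2)
Byte[6]=42: 1-byte ASCII. cp=U+0042
Byte[7]=71: 1-byte ASCII. cp=U+0071
Byte[8]=28: 1-byte ASCII. cp=U+0028

Answer: U+05E4 U+17852 U+0042 U+0071 U+0028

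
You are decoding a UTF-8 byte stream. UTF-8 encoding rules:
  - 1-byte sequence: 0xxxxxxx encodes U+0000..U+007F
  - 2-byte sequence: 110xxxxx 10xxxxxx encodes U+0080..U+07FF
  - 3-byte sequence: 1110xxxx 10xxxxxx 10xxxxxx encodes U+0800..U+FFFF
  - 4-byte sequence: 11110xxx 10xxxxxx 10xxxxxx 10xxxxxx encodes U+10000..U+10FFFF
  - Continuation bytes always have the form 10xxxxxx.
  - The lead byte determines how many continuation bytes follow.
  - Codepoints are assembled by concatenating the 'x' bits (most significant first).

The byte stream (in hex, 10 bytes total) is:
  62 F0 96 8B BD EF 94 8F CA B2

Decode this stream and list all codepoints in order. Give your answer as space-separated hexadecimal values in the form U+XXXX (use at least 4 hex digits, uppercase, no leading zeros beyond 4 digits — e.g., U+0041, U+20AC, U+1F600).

Byte[0]=62: 1-byte ASCII. cp=U+0062
Byte[1]=F0: 4-byte lead, need 3 cont bytes. acc=0x0
Byte[2]=96: continuation. acc=(acc<<6)|0x16=0x16
Byte[3]=8B: continuation. acc=(acc<<6)|0x0B=0x58B
Byte[4]=BD: continuation. acc=(acc<<6)|0x3D=0x162FD
Completed: cp=U+162FD (starts at byte 1)
Byte[5]=EF: 3-byte lead, need 2 cont bytes. acc=0xF
Byte[6]=94: continuation. acc=(acc<<6)|0x14=0x3D4
Byte[7]=8F: continuation. acc=(acc<<6)|0x0F=0xF50F
Completed: cp=U+F50F (starts at byte 5)
Byte[8]=CA: 2-byte lead, need 1 cont bytes. acc=0xA
Byte[9]=B2: continuation. acc=(acc<<6)|0x32=0x2B2
Completed: cp=U+02B2 (starts at byte 8)

Answer: U+0062 U+162FD U+F50F U+02B2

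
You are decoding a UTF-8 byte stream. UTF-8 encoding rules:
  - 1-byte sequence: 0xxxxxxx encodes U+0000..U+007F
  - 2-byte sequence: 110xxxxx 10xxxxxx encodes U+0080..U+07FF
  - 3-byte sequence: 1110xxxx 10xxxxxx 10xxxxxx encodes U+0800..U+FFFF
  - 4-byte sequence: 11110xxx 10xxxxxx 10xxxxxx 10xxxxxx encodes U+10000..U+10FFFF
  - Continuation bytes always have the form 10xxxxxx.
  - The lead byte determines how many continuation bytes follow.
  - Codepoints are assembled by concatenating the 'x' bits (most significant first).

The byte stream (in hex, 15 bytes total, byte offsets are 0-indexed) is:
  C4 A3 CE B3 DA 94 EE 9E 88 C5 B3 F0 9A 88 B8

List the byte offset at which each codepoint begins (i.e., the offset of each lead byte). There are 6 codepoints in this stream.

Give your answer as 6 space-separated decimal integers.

Answer: 0 2 4 6 9 11

Derivation:
Byte[0]=C4: 2-byte lead, need 1 cont bytes. acc=0x4
Byte[1]=A3: continuation. acc=(acc<<6)|0x23=0x123
Completed: cp=U+0123 (starts at byte 0)
Byte[2]=CE: 2-byte lead, need 1 cont bytes. acc=0xE
Byte[3]=B3: continuation. acc=(acc<<6)|0x33=0x3B3
Completed: cp=U+03B3 (starts at byte 2)
Byte[4]=DA: 2-byte lead, need 1 cont bytes. acc=0x1A
Byte[5]=94: continuation. acc=(acc<<6)|0x14=0x694
Completed: cp=U+0694 (starts at byte 4)
Byte[6]=EE: 3-byte lead, need 2 cont bytes. acc=0xE
Byte[7]=9E: continuation. acc=(acc<<6)|0x1E=0x39E
Byte[8]=88: continuation. acc=(acc<<6)|0x08=0xE788
Completed: cp=U+E788 (starts at byte 6)
Byte[9]=C5: 2-byte lead, need 1 cont bytes. acc=0x5
Byte[10]=B3: continuation. acc=(acc<<6)|0x33=0x173
Completed: cp=U+0173 (starts at byte 9)
Byte[11]=F0: 4-byte lead, need 3 cont bytes. acc=0x0
Byte[12]=9A: continuation. acc=(acc<<6)|0x1A=0x1A
Byte[13]=88: continuation. acc=(acc<<6)|0x08=0x688
Byte[14]=B8: continuation. acc=(acc<<6)|0x38=0x1A238
Completed: cp=U+1A238 (starts at byte 11)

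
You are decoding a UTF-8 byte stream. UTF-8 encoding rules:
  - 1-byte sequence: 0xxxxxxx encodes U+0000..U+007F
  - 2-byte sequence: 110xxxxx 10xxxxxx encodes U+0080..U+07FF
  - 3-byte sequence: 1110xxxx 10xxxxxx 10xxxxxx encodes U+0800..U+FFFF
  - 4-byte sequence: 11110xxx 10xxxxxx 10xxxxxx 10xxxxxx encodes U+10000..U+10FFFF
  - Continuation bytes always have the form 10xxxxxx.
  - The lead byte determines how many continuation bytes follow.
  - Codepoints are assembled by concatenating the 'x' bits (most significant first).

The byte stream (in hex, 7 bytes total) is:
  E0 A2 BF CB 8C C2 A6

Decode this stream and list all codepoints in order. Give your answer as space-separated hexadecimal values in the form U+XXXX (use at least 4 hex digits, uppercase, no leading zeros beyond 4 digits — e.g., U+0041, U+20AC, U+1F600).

Answer: U+08BF U+02CC U+00A6

Derivation:
Byte[0]=E0: 3-byte lead, need 2 cont bytes. acc=0x0
Byte[1]=A2: continuation. acc=(acc<<6)|0x22=0x22
Byte[2]=BF: continuation. acc=(acc<<6)|0x3F=0x8BF
Completed: cp=U+08BF (starts at byte 0)
Byte[3]=CB: 2-byte lead, need 1 cont bytes. acc=0xB
Byte[4]=8C: continuation. acc=(acc<<6)|0x0C=0x2CC
Completed: cp=U+02CC (starts at byte 3)
Byte[5]=C2: 2-byte lead, need 1 cont bytes. acc=0x2
Byte[6]=A6: continuation. acc=(acc<<6)|0x26=0xA6
Completed: cp=U+00A6 (starts at byte 5)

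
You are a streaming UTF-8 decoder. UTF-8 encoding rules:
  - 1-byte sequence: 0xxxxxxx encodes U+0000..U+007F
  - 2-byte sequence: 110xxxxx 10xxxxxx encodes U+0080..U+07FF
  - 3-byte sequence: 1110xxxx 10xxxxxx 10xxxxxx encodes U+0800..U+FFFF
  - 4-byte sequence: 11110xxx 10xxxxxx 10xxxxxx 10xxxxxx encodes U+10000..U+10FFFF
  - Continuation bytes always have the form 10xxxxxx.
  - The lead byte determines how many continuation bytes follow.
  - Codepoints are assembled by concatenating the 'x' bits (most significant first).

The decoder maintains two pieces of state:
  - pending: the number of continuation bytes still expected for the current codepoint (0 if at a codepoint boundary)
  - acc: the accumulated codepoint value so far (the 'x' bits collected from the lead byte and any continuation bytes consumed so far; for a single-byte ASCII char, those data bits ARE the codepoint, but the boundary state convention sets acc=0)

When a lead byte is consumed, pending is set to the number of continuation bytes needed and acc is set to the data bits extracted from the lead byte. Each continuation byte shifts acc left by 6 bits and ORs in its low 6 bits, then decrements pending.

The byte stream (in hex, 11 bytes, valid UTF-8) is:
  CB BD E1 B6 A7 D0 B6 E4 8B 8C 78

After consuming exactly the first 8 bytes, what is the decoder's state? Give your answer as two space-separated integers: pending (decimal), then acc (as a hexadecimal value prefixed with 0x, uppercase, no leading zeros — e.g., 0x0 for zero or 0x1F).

Answer: 2 0x4

Derivation:
Byte[0]=CB: 2-byte lead. pending=1, acc=0xB
Byte[1]=BD: continuation. acc=(acc<<6)|0x3D=0x2FD, pending=0
Byte[2]=E1: 3-byte lead. pending=2, acc=0x1
Byte[3]=B6: continuation. acc=(acc<<6)|0x36=0x76, pending=1
Byte[4]=A7: continuation. acc=(acc<<6)|0x27=0x1DA7, pending=0
Byte[5]=D0: 2-byte lead. pending=1, acc=0x10
Byte[6]=B6: continuation. acc=(acc<<6)|0x36=0x436, pending=0
Byte[7]=E4: 3-byte lead. pending=2, acc=0x4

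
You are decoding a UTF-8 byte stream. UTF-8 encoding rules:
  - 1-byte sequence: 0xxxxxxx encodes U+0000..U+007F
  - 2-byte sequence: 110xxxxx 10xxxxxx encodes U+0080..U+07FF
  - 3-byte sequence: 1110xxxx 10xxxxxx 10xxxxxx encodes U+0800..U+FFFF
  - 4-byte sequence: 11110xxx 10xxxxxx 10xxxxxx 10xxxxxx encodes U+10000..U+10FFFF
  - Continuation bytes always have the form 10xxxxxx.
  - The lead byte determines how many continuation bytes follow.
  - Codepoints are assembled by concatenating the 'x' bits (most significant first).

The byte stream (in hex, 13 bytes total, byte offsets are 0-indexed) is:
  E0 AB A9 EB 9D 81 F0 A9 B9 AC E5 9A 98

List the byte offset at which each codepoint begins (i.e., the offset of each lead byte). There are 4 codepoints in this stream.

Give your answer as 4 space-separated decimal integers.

Byte[0]=E0: 3-byte lead, need 2 cont bytes. acc=0x0
Byte[1]=AB: continuation. acc=(acc<<6)|0x2B=0x2B
Byte[2]=A9: continuation. acc=(acc<<6)|0x29=0xAE9
Completed: cp=U+0AE9 (starts at byte 0)
Byte[3]=EB: 3-byte lead, need 2 cont bytes. acc=0xB
Byte[4]=9D: continuation. acc=(acc<<6)|0x1D=0x2DD
Byte[5]=81: continuation. acc=(acc<<6)|0x01=0xB741
Completed: cp=U+B741 (starts at byte 3)
Byte[6]=F0: 4-byte lead, need 3 cont bytes. acc=0x0
Byte[7]=A9: continuation. acc=(acc<<6)|0x29=0x29
Byte[8]=B9: continuation. acc=(acc<<6)|0x39=0xA79
Byte[9]=AC: continuation. acc=(acc<<6)|0x2C=0x29E6C
Completed: cp=U+29E6C (starts at byte 6)
Byte[10]=E5: 3-byte lead, need 2 cont bytes. acc=0x5
Byte[11]=9A: continuation. acc=(acc<<6)|0x1A=0x15A
Byte[12]=98: continuation. acc=(acc<<6)|0x18=0x5698
Completed: cp=U+5698 (starts at byte 10)

Answer: 0 3 6 10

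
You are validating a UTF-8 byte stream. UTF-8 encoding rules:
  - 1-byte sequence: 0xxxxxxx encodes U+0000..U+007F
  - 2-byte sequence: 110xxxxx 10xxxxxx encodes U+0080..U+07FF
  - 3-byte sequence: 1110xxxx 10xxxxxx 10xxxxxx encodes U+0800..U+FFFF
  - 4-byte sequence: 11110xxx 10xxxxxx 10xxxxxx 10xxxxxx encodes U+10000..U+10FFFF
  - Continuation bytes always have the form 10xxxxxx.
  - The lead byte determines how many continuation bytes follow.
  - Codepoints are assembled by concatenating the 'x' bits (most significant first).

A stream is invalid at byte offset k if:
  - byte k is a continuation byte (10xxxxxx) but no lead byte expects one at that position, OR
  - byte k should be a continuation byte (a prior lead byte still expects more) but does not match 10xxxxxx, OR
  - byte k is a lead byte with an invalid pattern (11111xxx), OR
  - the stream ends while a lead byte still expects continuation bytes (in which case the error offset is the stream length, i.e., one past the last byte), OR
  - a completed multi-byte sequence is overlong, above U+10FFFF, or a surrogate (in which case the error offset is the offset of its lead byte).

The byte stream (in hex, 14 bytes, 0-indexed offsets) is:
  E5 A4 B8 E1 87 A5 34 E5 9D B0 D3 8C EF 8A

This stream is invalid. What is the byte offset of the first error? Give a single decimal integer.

Answer: 14

Derivation:
Byte[0]=E5: 3-byte lead, need 2 cont bytes. acc=0x5
Byte[1]=A4: continuation. acc=(acc<<6)|0x24=0x164
Byte[2]=B8: continuation. acc=(acc<<6)|0x38=0x5938
Completed: cp=U+5938 (starts at byte 0)
Byte[3]=E1: 3-byte lead, need 2 cont bytes. acc=0x1
Byte[4]=87: continuation. acc=(acc<<6)|0x07=0x47
Byte[5]=A5: continuation. acc=(acc<<6)|0x25=0x11E5
Completed: cp=U+11E5 (starts at byte 3)
Byte[6]=34: 1-byte ASCII. cp=U+0034
Byte[7]=E5: 3-byte lead, need 2 cont bytes. acc=0x5
Byte[8]=9D: continuation. acc=(acc<<6)|0x1D=0x15D
Byte[9]=B0: continuation. acc=(acc<<6)|0x30=0x5770
Completed: cp=U+5770 (starts at byte 7)
Byte[10]=D3: 2-byte lead, need 1 cont bytes. acc=0x13
Byte[11]=8C: continuation. acc=(acc<<6)|0x0C=0x4CC
Completed: cp=U+04CC (starts at byte 10)
Byte[12]=EF: 3-byte lead, need 2 cont bytes. acc=0xF
Byte[13]=8A: continuation. acc=(acc<<6)|0x0A=0x3CA
Byte[14]: stream ended, expected continuation. INVALID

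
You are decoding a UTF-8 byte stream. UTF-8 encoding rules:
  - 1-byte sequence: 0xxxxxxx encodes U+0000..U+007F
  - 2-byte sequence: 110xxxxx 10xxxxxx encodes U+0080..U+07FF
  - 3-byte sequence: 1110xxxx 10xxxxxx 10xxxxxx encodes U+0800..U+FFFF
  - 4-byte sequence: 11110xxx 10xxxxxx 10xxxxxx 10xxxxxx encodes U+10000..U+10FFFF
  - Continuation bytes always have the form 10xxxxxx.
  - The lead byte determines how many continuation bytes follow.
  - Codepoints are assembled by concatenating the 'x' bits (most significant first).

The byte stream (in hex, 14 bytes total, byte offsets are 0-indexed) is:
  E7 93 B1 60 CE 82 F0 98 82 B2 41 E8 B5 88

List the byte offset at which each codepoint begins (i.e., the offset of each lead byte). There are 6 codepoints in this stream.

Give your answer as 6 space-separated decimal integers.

Answer: 0 3 4 6 10 11

Derivation:
Byte[0]=E7: 3-byte lead, need 2 cont bytes. acc=0x7
Byte[1]=93: continuation. acc=(acc<<6)|0x13=0x1D3
Byte[2]=B1: continuation. acc=(acc<<6)|0x31=0x74F1
Completed: cp=U+74F1 (starts at byte 0)
Byte[3]=60: 1-byte ASCII. cp=U+0060
Byte[4]=CE: 2-byte lead, need 1 cont bytes. acc=0xE
Byte[5]=82: continuation. acc=(acc<<6)|0x02=0x382
Completed: cp=U+0382 (starts at byte 4)
Byte[6]=F0: 4-byte lead, need 3 cont bytes. acc=0x0
Byte[7]=98: continuation. acc=(acc<<6)|0x18=0x18
Byte[8]=82: continuation. acc=(acc<<6)|0x02=0x602
Byte[9]=B2: continuation. acc=(acc<<6)|0x32=0x180B2
Completed: cp=U+180B2 (starts at byte 6)
Byte[10]=41: 1-byte ASCII. cp=U+0041
Byte[11]=E8: 3-byte lead, need 2 cont bytes. acc=0x8
Byte[12]=B5: continuation. acc=(acc<<6)|0x35=0x235
Byte[13]=88: continuation. acc=(acc<<6)|0x08=0x8D48
Completed: cp=U+8D48 (starts at byte 11)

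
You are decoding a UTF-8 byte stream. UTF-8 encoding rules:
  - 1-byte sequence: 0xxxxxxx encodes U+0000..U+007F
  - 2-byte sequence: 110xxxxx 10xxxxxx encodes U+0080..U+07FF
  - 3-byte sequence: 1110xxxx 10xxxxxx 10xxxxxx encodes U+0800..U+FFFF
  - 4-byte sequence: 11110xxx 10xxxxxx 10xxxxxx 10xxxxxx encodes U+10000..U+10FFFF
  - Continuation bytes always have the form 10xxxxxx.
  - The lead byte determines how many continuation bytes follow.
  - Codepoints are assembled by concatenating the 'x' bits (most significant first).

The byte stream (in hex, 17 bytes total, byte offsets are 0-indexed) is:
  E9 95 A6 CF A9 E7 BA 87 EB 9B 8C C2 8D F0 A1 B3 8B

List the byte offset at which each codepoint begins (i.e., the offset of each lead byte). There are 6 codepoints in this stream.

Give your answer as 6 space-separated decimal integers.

Byte[0]=E9: 3-byte lead, need 2 cont bytes. acc=0x9
Byte[1]=95: continuation. acc=(acc<<6)|0x15=0x255
Byte[2]=A6: continuation. acc=(acc<<6)|0x26=0x9566
Completed: cp=U+9566 (starts at byte 0)
Byte[3]=CF: 2-byte lead, need 1 cont bytes. acc=0xF
Byte[4]=A9: continuation. acc=(acc<<6)|0x29=0x3E9
Completed: cp=U+03E9 (starts at byte 3)
Byte[5]=E7: 3-byte lead, need 2 cont bytes. acc=0x7
Byte[6]=BA: continuation. acc=(acc<<6)|0x3A=0x1FA
Byte[7]=87: continuation. acc=(acc<<6)|0x07=0x7E87
Completed: cp=U+7E87 (starts at byte 5)
Byte[8]=EB: 3-byte lead, need 2 cont bytes. acc=0xB
Byte[9]=9B: continuation. acc=(acc<<6)|0x1B=0x2DB
Byte[10]=8C: continuation. acc=(acc<<6)|0x0C=0xB6CC
Completed: cp=U+B6CC (starts at byte 8)
Byte[11]=C2: 2-byte lead, need 1 cont bytes. acc=0x2
Byte[12]=8D: continuation. acc=(acc<<6)|0x0D=0x8D
Completed: cp=U+008D (starts at byte 11)
Byte[13]=F0: 4-byte lead, need 3 cont bytes. acc=0x0
Byte[14]=A1: continuation. acc=(acc<<6)|0x21=0x21
Byte[15]=B3: continuation. acc=(acc<<6)|0x33=0x873
Byte[16]=8B: continuation. acc=(acc<<6)|0x0B=0x21CCB
Completed: cp=U+21CCB (starts at byte 13)

Answer: 0 3 5 8 11 13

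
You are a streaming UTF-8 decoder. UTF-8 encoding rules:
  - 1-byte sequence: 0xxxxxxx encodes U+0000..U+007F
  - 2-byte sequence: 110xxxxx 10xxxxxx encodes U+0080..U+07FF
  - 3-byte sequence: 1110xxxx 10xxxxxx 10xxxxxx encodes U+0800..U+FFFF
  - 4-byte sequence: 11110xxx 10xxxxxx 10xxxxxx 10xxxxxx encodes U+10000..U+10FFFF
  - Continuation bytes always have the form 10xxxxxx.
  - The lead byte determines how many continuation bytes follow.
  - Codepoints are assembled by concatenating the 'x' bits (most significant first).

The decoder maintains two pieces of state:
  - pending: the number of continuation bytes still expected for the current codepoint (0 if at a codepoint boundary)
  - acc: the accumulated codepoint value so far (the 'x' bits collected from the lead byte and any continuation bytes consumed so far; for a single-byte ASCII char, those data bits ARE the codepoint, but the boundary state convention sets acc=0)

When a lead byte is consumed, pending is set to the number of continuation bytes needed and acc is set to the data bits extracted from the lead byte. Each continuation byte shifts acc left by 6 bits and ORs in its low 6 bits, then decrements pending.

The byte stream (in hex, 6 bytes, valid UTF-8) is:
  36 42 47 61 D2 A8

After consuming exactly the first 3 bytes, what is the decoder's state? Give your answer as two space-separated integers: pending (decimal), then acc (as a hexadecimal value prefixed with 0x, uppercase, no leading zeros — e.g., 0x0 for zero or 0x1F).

Byte[0]=36: 1-byte. pending=0, acc=0x0
Byte[1]=42: 1-byte. pending=0, acc=0x0
Byte[2]=47: 1-byte. pending=0, acc=0x0

Answer: 0 0x0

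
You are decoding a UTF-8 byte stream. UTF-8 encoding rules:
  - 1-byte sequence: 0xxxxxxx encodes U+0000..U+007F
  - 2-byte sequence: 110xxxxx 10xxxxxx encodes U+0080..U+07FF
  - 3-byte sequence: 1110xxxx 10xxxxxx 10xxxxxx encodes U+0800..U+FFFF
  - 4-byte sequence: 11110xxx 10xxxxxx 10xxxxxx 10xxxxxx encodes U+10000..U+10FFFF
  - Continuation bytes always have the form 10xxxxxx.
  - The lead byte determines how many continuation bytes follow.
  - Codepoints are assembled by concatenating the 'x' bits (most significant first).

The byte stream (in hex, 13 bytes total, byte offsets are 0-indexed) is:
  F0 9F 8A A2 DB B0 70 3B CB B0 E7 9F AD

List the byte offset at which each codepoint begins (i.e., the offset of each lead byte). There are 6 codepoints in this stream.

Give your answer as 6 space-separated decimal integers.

Byte[0]=F0: 4-byte lead, need 3 cont bytes. acc=0x0
Byte[1]=9F: continuation. acc=(acc<<6)|0x1F=0x1F
Byte[2]=8A: continuation. acc=(acc<<6)|0x0A=0x7CA
Byte[3]=A2: continuation. acc=(acc<<6)|0x22=0x1F2A2
Completed: cp=U+1F2A2 (starts at byte 0)
Byte[4]=DB: 2-byte lead, need 1 cont bytes. acc=0x1B
Byte[5]=B0: continuation. acc=(acc<<6)|0x30=0x6F0
Completed: cp=U+06F0 (starts at byte 4)
Byte[6]=70: 1-byte ASCII. cp=U+0070
Byte[7]=3B: 1-byte ASCII. cp=U+003B
Byte[8]=CB: 2-byte lead, need 1 cont bytes. acc=0xB
Byte[9]=B0: continuation. acc=(acc<<6)|0x30=0x2F0
Completed: cp=U+02F0 (starts at byte 8)
Byte[10]=E7: 3-byte lead, need 2 cont bytes. acc=0x7
Byte[11]=9F: continuation. acc=(acc<<6)|0x1F=0x1DF
Byte[12]=AD: continuation. acc=(acc<<6)|0x2D=0x77ED
Completed: cp=U+77ED (starts at byte 10)

Answer: 0 4 6 7 8 10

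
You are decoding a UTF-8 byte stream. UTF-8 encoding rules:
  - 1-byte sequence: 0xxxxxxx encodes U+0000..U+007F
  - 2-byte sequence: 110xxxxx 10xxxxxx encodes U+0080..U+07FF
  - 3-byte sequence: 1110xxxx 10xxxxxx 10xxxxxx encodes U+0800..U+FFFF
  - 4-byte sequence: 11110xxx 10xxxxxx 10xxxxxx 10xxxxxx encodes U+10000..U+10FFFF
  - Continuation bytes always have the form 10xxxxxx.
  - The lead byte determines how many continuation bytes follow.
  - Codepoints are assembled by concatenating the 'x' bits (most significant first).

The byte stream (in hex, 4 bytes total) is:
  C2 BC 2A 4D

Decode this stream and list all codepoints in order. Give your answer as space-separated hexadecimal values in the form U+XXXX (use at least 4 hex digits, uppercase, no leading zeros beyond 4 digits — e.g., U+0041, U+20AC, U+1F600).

Answer: U+00BC U+002A U+004D

Derivation:
Byte[0]=C2: 2-byte lead, need 1 cont bytes. acc=0x2
Byte[1]=BC: continuation. acc=(acc<<6)|0x3C=0xBC
Completed: cp=U+00BC (starts at byte 0)
Byte[2]=2A: 1-byte ASCII. cp=U+002A
Byte[3]=4D: 1-byte ASCII. cp=U+004D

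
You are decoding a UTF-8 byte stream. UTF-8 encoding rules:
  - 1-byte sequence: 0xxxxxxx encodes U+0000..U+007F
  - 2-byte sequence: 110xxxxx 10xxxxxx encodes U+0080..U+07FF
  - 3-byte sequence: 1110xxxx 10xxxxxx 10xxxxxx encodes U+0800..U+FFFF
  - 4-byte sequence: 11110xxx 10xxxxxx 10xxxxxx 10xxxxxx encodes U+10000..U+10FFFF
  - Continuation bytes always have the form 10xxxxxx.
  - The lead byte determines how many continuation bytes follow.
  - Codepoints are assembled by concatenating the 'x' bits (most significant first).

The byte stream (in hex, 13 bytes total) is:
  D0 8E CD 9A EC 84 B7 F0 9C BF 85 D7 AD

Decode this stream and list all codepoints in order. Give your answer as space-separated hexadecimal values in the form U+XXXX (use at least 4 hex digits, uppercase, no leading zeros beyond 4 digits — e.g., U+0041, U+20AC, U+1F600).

Answer: U+040E U+035A U+C137 U+1CFC5 U+05ED

Derivation:
Byte[0]=D0: 2-byte lead, need 1 cont bytes. acc=0x10
Byte[1]=8E: continuation. acc=(acc<<6)|0x0E=0x40E
Completed: cp=U+040E (starts at byte 0)
Byte[2]=CD: 2-byte lead, need 1 cont bytes. acc=0xD
Byte[3]=9A: continuation. acc=(acc<<6)|0x1A=0x35A
Completed: cp=U+035A (starts at byte 2)
Byte[4]=EC: 3-byte lead, need 2 cont bytes. acc=0xC
Byte[5]=84: continuation. acc=(acc<<6)|0x04=0x304
Byte[6]=B7: continuation. acc=(acc<<6)|0x37=0xC137
Completed: cp=U+C137 (starts at byte 4)
Byte[7]=F0: 4-byte lead, need 3 cont bytes. acc=0x0
Byte[8]=9C: continuation. acc=(acc<<6)|0x1C=0x1C
Byte[9]=BF: continuation. acc=(acc<<6)|0x3F=0x73F
Byte[10]=85: continuation. acc=(acc<<6)|0x05=0x1CFC5
Completed: cp=U+1CFC5 (starts at byte 7)
Byte[11]=D7: 2-byte lead, need 1 cont bytes. acc=0x17
Byte[12]=AD: continuation. acc=(acc<<6)|0x2D=0x5ED
Completed: cp=U+05ED (starts at byte 11)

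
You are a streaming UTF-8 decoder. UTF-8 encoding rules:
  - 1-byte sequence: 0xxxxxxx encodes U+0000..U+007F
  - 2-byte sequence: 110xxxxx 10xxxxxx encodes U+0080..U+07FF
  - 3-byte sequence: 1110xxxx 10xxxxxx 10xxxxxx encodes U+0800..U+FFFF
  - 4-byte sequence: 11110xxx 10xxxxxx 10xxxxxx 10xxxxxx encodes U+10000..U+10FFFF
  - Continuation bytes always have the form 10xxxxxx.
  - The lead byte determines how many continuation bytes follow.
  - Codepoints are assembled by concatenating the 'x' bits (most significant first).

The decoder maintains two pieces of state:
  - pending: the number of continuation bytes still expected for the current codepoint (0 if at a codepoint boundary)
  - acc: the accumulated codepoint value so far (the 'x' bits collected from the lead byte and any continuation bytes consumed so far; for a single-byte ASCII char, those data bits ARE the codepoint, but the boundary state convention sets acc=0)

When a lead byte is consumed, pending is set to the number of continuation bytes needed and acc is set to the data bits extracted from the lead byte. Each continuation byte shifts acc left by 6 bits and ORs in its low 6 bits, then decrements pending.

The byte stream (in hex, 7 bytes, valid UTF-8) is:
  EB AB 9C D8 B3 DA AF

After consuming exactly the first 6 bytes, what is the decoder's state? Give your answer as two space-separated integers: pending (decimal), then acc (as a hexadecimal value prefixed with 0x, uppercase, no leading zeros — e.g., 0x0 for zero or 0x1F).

Answer: 1 0x1A

Derivation:
Byte[0]=EB: 3-byte lead. pending=2, acc=0xB
Byte[1]=AB: continuation. acc=(acc<<6)|0x2B=0x2EB, pending=1
Byte[2]=9C: continuation. acc=(acc<<6)|0x1C=0xBADC, pending=0
Byte[3]=D8: 2-byte lead. pending=1, acc=0x18
Byte[4]=B3: continuation. acc=(acc<<6)|0x33=0x633, pending=0
Byte[5]=DA: 2-byte lead. pending=1, acc=0x1A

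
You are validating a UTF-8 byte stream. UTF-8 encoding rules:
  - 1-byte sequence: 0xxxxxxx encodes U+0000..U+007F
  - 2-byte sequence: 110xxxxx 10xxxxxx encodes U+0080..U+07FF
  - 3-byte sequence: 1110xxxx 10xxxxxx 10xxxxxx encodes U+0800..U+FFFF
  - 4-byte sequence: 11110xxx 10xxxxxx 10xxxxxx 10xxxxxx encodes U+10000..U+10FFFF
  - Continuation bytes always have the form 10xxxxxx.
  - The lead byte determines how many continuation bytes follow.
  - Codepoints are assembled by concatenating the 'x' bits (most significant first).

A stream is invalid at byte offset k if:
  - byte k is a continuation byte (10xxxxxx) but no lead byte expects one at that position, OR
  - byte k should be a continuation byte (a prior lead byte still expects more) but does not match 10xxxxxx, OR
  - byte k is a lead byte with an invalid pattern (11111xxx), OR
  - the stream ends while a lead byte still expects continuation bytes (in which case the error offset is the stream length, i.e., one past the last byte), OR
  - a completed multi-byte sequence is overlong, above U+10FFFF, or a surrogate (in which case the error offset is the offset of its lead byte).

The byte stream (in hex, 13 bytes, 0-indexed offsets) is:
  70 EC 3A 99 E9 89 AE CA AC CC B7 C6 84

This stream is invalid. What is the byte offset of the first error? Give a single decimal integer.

Answer: 2

Derivation:
Byte[0]=70: 1-byte ASCII. cp=U+0070
Byte[1]=EC: 3-byte lead, need 2 cont bytes. acc=0xC
Byte[2]=3A: expected 10xxxxxx continuation. INVALID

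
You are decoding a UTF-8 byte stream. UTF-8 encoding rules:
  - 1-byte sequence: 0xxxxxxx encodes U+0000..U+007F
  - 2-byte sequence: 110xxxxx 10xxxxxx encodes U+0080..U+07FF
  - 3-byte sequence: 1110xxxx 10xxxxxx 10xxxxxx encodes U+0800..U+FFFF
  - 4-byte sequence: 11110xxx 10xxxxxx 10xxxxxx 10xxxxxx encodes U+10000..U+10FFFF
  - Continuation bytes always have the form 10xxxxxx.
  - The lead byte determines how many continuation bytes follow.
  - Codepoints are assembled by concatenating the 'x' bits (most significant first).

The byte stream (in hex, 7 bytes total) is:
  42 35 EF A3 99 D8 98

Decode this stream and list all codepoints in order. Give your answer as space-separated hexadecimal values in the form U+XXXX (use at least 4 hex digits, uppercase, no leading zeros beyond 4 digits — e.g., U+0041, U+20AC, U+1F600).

Answer: U+0042 U+0035 U+F8D9 U+0618

Derivation:
Byte[0]=42: 1-byte ASCII. cp=U+0042
Byte[1]=35: 1-byte ASCII. cp=U+0035
Byte[2]=EF: 3-byte lead, need 2 cont bytes. acc=0xF
Byte[3]=A3: continuation. acc=(acc<<6)|0x23=0x3E3
Byte[4]=99: continuation. acc=(acc<<6)|0x19=0xF8D9
Completed: cp=U+F8D9 (starts at byte 2)
Byte[5]=D8: 2-byte lead, need 1 cont bytes. acc=0x18
Byte[6]=98: continuation. acc=(acc<<6)|0x18=0x618
Completed: cp=U+0618 (starts at byte 5)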